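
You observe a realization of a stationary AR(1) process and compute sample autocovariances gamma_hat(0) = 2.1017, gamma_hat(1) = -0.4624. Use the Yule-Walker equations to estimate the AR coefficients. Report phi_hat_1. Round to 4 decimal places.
\hat\phi_{1} = -0.2200

The Yule-Walker equations for an AR(p) process read, in matrix form,
  Gamma_p phi = r_p,   with   (Gamma_p)_{ij} = gamma(|i - j|),
                       (r_p)_i = gamma(i),   i,j = 1..p.
Substitute the sample gammas (Toeplitz matrix and right-hand side of size 1):
  Gamma_p = [[2.1017]]
  r_p     = [-0.4624]
With p = 1 this is the single equation gamma(0) phi_1 = gamma(1):
  phi_hat_1 = gamma(1) / gamma(0) = -0.4624 / 2.1017 = -0.2200.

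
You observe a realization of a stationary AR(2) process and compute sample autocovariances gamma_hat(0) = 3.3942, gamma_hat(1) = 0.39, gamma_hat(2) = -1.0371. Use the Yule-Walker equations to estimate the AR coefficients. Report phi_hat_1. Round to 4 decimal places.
\hat\phi_{1} = 0.1520

The Yule-Walker equations for an AR(p) process read, in matrix form,
  Gamma_p phi = r_p,   with   (Gamma_p)_{ij} = gamma(|i - j|),
                       (r_p)_i = gamma(i),   i,j = 1..p.
Substitute the sample gammas (Toeplitz matrix and right-hand side of size 2):
  Gamma_p = [[3.3942, 0.39], [0.39, 3.3942]]
  r_p     = [0.39, -1.0371]
Written out:
  3.3942 phi_1 + 0.39 phi_2 = 0.39
  0.39 phi_1 + 3.3942 phi_2 = -1.0371
Solve by Cramer's rule:
  det = gamma(0)^2 - gamma(1)^2 = (3.3942)^2 - (0.39)^2 = 11.52059364 - 0.1521 = 11.36849364
  phi_hat_1 = [gamma(1) gamma(0) - gamma(1) gamma(2)] / det = [(0.39)(3.3942) - (0.39)(-1.0371)] / 11.36849364 = 1.728207 / 11.36849364 = 0.152
  phi_hat_2 = [gamma(0) gamma(2) - gamma(1)^2] / det = [(3.3942)(-1.0371) - (0.39)^2] / 11.36849364 = -3.67222482 / 11.36849364 = -0.323
So phi_hat = [0.1520, -0.3230].
Therefore phi_hat_1 = 0.1520.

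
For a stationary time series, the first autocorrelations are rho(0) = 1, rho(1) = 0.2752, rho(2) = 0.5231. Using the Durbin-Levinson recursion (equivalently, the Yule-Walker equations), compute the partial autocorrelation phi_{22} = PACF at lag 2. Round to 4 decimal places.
\phi_{22} = 0.4840

The PACF at lag k is phi_{kk}, the last component of the solution
to the Yule-Walker system G_k phi = r_k where
  (G_k)_{ij} = rho(|i - j|), (r_k)_i = rho(i), i,j = 1..k.
Equivalently, Durbin-Levinson gives phi_{kk} iteratively:
  phi_{11} = rho(1)
  phi_{kk} = [rho(k) - sum_{j=1..k-1} phi_{k-1,j} rho(k-j)]
            / [1 - sum_{j=1..k-1} phi_{k-1,j} rho(j)],
  phi_{k,j} = phi_{k-1,j} - phi_{kk} phi_{k-1,k-j},  j = 1..k-1.
Step k = 1:
  phi_11 = rho(1) = 0.2752.
Step k = 2:
  phi_22 = [rho(2) - phi_11 rho(1)] / [1 - phi_11 rho(1)] = [0.5231 - (0.2752)(0.2752)] / [1 - (0.2752)(0.2752)]
         = 0.44736496 / 0.92426496 = 0.484.
Therefore phi_{22} = 0.4840.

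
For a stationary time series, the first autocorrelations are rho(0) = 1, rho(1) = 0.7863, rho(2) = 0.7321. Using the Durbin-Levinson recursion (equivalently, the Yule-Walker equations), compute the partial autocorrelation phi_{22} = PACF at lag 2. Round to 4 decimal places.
\phi_{22} = 0.2982

The PACF at lag k is phi_{kk}, the last component of the solution
to the Yule-Walker system G_k phi = r_k where
  (G_k)_{ij} = rho(|i - j|), (r_k)_i = rho(i), i,j = 1..k.
Equivalently, Durbin-Levinson gives phi_{kk} iteratively:
  phi_{11} = rho(1)
  phi_{kk} = [rho(k) - sum_{j=1..k-1} phi_{k-1,j} rho(k-j)]
            / [1 - sum_{j=1..k-1} phi_{k-1,j} rho(j)],
  phi_{k,j} = phi_{k-1,j} - phi_{kk} phi_{k-1,k-j},  j = 1..k-1.
Step k = 1:
  phi_11 = rho(1) = 0.7863.
Step k = 2:
  phi_22 = [rho(2) - phi_11 rho(1)] / [1 - phi_11 rho(1)] = [0.7321 - (0.7863)(0.7863)] / [1 - (0.7863)(0.7863)]
         = 0.11383231 / 0.38173231 = 0.2982.
Therefore phi_{22} = 0.2982.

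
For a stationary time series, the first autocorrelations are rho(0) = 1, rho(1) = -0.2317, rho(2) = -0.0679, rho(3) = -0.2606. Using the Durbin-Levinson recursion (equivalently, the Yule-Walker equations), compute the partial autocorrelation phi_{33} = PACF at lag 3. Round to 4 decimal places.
\phi_{33} = -0.3311

The PACF at lag k is phi_{kk}, the last component of the solution
to the Yule-Walker system G_k phi = r_k where
  (G_k)_{ij} = rho(|i - j|), (r_k)_i = rho(i), i,j = 1..k.
Equivalently, Durbin-Levinson gives phi_{kk} iteratively:
  phi_{11} = rho(1)
  phi_{kk} = [rho(k) - sum_{j=1..k-1} phi_{k-1,j} rho(k-j)]
            / [1 - sum_{j=1..k-1} phi_{k-1,j} rho(j)],
  phi_{k,j} = phi_{k-1,j} - phi_{kk} phi_{k-1,k-j},  j = 1..k-1.
Step k = 1:
  phi_11 = rho(1) = -0.2317.
Step k = 2:
  phi_22 = [rho(2) - phi_11 rho(1)] / [1 - phi_11 rho(1)] = [-0.0679 - (-0.2317)(-0.2317)] / [1 - (-0.2317)(-0.2317)]
         = -0.12158489 / 0.94631511 = -0.128482.
  Update: phi_21 = phi_11 - phi_22 phi_11 = -0.2317 - (-0.128482)(-0.2317) = -0.261469.
Step k = 3:
  phi_33 = [rho(3) - phi_21 rho(2) - phi_22 rho(1)] / [1 - phi_21 rho(1) - phi_22 rho(2)]
    numerator   = -0.2606 - (-0.261469)(-0.0679) - (-0.128482)(-0.2317) = -0.30812316
    denominator = 1 - (-0.261469)(-0.2317) - (-0.128482)(-0.0679) = 0.93069358
  phi_33 = -0.30812316 / 0.93069358 = -0.3311.
Therefore phi_{33} = -0.3311.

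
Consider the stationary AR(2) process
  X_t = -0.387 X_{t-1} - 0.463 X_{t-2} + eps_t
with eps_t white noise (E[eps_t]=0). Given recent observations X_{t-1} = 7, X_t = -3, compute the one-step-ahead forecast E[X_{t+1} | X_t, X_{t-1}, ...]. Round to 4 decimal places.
E[X_{t+1} \mid \mathcal F_t] = -2.0800

For an AR(p) model X_t = c + sum_i phi_i X_{t-i} + eps_t, the
one-step-ahead conditional mean is
  E[X_{t+1} | X_t, ...] = c + sum_i phi_i X_{t+1-i}.
Substitute known values:
  E[X_{t+1} | ...] = (-0.387) * (-3) + (-0.463) * (7)
                   = -2.0800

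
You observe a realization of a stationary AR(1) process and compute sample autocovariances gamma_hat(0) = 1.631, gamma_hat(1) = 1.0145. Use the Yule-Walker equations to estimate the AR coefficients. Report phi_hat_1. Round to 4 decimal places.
\hat\phi_{1} = 0.6220

The Yule-Walker equations for an AR(p) process read, in matrix form,
  Gamma_p phi = r_p,   with   (Gamma_p)_{ij} = gamma(|i - j|),
                       (r_p)_i = gamma(i),   i,j = 1..p.
Substitute the sample gammas (Toeplitz matrix and right-hand side of size 1):
  Gamma_p = [[1.631]]
  r_p     = [1.0145]
With p = 1 this is the single equation gamma(0) phi_1 = gamma(1):
  phi_hat_1 = gamma(1) / gamma(0) = 1.0145 / 1.631 = 0.6220.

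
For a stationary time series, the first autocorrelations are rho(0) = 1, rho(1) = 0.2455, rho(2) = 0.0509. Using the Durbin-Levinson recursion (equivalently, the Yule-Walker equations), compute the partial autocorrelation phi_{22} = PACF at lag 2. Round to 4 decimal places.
\phi_{22} = -0.0100

The PACF at lag k is phi_{kk}, the last component of the solution
to the Yule-Walker system G_k phi = r_k where
  (G_k)_{ij} = rho(|i - j|), (r_k)_i = rho(i), i,j = 1..k.
Equivalently, Durbin-Levinson gives phi_{kk} iteratively:
  phi_{11} = rho(1)
  phi_{kk} = [rho(k) - sum_{j=1..k-1} phi_{k-1,j} rho(k-j)]
            / [1 - sum_{j=1..k-1} phi_{k-1,j} rho(j)],
  phi_{k,j} = phi_{k-1,j} - phi_{kk} phi_{k-1,k-j},  j = 1..k-1.
Step k = 1:
  phi_11 = rho(1) = 0.2455.
Step k = 2:
  phi_22 = [rho(2) - phi_11 rho(1)] / [1 - phi_11 rho(1)] = [0.0509 - (0.2455)(0.2455)] / [1 - (0.2455)(0.2455)]
         = -0.00937025 / 0.93972975 = -0.01.
Therefore phi_{22} = -0.0100.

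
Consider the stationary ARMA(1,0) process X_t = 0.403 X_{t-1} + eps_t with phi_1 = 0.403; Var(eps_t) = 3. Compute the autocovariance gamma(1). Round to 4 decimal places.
\gamma(1) = 1.4434

Multiply the model equation by X_{t-k} and take expectations. With theta_0 = psi_0 = 1 and psi_j the MA(infinity) weights, this gives
  gamma(k) - sum_i phi_i gamma(k-i) = c_k,
  c_k = sigma^2 * sum_{j=k..q} theta_j psi_{j-k}   (c_k = 0 for k > q),
using gamma(-m) = gamma(m).
Pure AR (q = 0): c_0 = sigma^2 = 3, c_k = 0 for k >= 1.
Equations for k = 0 and k = 1 (AR order 1):
  gamma(0) = phi_1 gamma(1) + c_0
  gamma(1) = phi_1 gamma(0) + c_1
Substituting the second into the first: gamma(0) (1 - phi_1^2) = c_0 + phi_1 c_1, so
  gamma(0) = c_0 / (1 - phi_1^2) = 3 / (1 - (0.403)^2) = 3 / 0.837591 = 3.5817.
  gamma(1) = phi_1 gamma(0) = (0.403)(3.5817) = 1.443425.
Therefore gamma(1) = 1.4434 (to 4 decimal places).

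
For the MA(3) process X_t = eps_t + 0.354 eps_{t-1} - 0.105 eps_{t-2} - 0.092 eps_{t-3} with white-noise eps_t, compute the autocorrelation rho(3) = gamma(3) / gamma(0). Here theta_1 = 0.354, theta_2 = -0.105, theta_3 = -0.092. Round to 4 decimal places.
\rho(3) = -0.0804

For an MA(q) process with theta_0 = 1, the autocovariance is
  gamma(k) = sigma^2 * sum_{i=0..q-k} theta_i * theta_{i+k},
and rho(k) = gamma(k) / gamma(0). Sigma^2 cancels.
  numerator   = (1)*(-0.092) = -0.092.
  denominator = (1)^2 + (0.354)^2 + (-0.105)^2 + (-0.092)^2 = 1.144805.
  rho(3) = -0.092 / 1.144805 = -0.0804.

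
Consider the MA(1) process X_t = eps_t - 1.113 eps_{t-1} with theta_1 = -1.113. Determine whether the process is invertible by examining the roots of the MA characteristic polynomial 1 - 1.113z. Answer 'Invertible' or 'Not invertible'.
\text{Not invertible}

The MA(q) characteristic polynomial is P(z) = 1 - 1.113z.
Invertibility requires all roots to lie outside the unit circle, i.e. |z| > 1 for every root.
This is linear in z: 1 + (-1.113) z = 0  =>  z = -1/(-1.113) = 0.898473,  |z| = 0.898473.
Moduli of all roots: 0.8985.
All moduli strictly greater than 1? No.
Verdict: Not invertible.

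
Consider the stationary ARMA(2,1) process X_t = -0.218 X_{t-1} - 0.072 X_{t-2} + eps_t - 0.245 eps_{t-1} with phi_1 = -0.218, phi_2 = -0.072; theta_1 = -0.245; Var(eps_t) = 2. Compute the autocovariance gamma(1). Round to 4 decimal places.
\gamma(1) = -0.9517

Multiply the model equation by X_{t-k} and take expectations. With theta_0 = psi_0 = 1 and psi_j the MA(infinity) weights, this gives
  gamma(k) - sum_i phi_i gamma(k-i) = c_k,
  c_k = sigma^2 * sum_{j=k..q} theta_j psi_{j-k}   (c_k = 0 for k > q),
using gamma(-m) = gamma(m).
psi-weights needed (psi_j = theta_j + sum_i phi_i psi_{j-i}):
  psi_1 = theta_1 + phi_1 = -0.245 + (-0.218) = -0.463
Right-hand sides:
  c_0 = sigma^2 (1 + theta_1 psi_1) = 2 * (1 + (-0.245)(-0.463)) = 2 * 1.113435 = 2.22687
  c_1 = sigma^2 theta_1 = 2 * (-0.245) = -0.49
  c_2 = 0
Equations for k = 0, 1, 2 (AR order 2, c_2 = 0):
  (E0) gamma(0) = phi_1 gamma(1) + phi_2 gamma(2) + c_0
  (E1) gamma(1) = phi_1 gamma(0) + phi_2 gamma(1) + c_1
  (E2) gamma(2) = phi_1 gamma(1) + phi_2 gamma(0)
From (E1): gamma(1) = A gamma(0) + B with
  A = phi_1 / (1 - phi_2) = -0.218 / 1.072 = -0.203358,   B = c_1 / (1 - phi_2) = -0.49 / 1.072 = -0.45709.
Insert (E2) into (E0): gamma(0) (1 - phi_2^2) = phi_1 (1 + phi_2) gamma(1) + c_0.
  phi_1 (1 + phi_2) = (-0.218)(0.928) = -0.202304,   1 - phi_2^2 = 0.994816.
Replace gamma(1) by A gamma(0) + B and collect gamma(0):
  gamma(0) [0.994816 - (-0.202304)(-0.203358)] = (-0.202304)(-0.45709) + 2.22687
  gamma(0) * 0.953676 = 2.319341
  gamma(0) = 2.319341 / 0.953676 = 2.432002.
  gamma(1) = A gamma(0) + B = (-0.203358)(2.432002) + (-0.45709) = -0.951657.
Therefore gamma(1) = -0.9517 (to 4 decimal places).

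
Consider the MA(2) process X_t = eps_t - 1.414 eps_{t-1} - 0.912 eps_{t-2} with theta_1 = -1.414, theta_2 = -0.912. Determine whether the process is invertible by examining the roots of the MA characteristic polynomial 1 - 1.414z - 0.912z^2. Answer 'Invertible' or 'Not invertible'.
\text{Not invertible}

The MA(q) characteristic polynomial is P(z) = 1 - 1.414z - 0.912z^2.
Invertibility requires all roots to lie outside the unit circle, i.e. |z| > 1 for every root.
Set 1 + (-1.414) z + (-0.912) z^2 = 0, i.e. a z^2 + b z + c = 0 with a = -0.912, b = -1.414, c = 1.
Discriminant D = b^2 - 4ac = (-1.414)^2 - 4*(-0.912)*1 = 1.999396 - (-3.648) = 5.647396.
D >= 0, so the roots are real: z = (-b +/- sqrt(D)) / (2a) = (1.414 +/- 2.376425) / (-1.824).
  z_1 = (1.414 + 2.376425) / (-1.824) = -2.0781,   |z_1| = 2.0781.
  z_2 = (1.414 - 2.376425) / (-1.824) = 0.5276,   |z_2| = 0.5276.
Moduli of all roots: 2.0781, 0.5276.
All moduli strictly greater than 1? No.
Verdict: Not invertible.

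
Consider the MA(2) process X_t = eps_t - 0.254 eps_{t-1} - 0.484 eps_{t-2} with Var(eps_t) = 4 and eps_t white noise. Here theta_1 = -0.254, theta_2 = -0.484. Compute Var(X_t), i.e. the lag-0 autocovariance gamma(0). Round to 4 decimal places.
\gamma(0) = 5.1951

For an MA(q) process X_t = eps_t + sum_i theta_i eps_{t-i} with
Var(eps_t) = sigma^2, the variance is
  gamma(0) = sigma^2 * (1 + sum_i theta_i^2).
  sum_i theta_i^2 = (-0.254)^2 + (-0.484)^2 = 0.064516 + 0.234256 = 0.298772.
  gamma(0) = 4 * (1 + 0.298772) = 4 * 1.298772 = 5.195088, which rounds to 5.1951.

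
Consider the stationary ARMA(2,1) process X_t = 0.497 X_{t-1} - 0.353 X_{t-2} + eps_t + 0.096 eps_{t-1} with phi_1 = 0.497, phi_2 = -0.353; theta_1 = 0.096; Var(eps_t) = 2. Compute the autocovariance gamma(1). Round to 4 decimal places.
\gamma(1) = 1.1894

Multiply the model equation by X_{t-k} and take expectations. With theta_0 = psi_0 = 1 and psi_j the MA(infinity) weights, this gives
  gamma(k) - sum_i phi_i gamma(k-i) = c_k,
  c_k = sigma^2 * sum_{j=k..q} theta_j psi_{j-k}   (c_k = 0 for k > q),
using gamma(-m) = gamma(m).
psi-weights needed (psi_j = theta_j + sum_i phi_i psi_{j-i}):
  psi_1 = theta_1 + phi_1 = 0.096 + (0.497) = 0.593
Right-hand sides:
  c_0 = sigma^2 (1 + theta_1 psi_1) = 2 * (1 + (0.096)(0.593)) = 2 * 1.056928 = 2.113856
  c_1 = sigma^2 theta_1 = 2 * (0.096) = 0.192
  c_2 = 0
Equations for k = 0, 1, 2 (AR order 2, c_2 = 0):
  (E0) gamma(0) = phi_1 gamma(1) + phi_2 gamma(2) + c_0
  (E1) gamma(1) = phi_1 gamma(0) + phi_2 gamma(1) + c_1
  (E2) gamma(2) = phi_1 gamma(1) + phi_2 gamma(0)
From (E1): gamma(1) = A gamma(0) + B with
  A = phi_1 / (1 - phi_2) = 0.497 / 1.353 = 0.367332,   B = c_1 / (1 - phi_2) = 0.192 / 1.353 = 0.141907.
Insert (E2) into (E0): gamma(0) (1 - phi_2^2) = phi_1 (1 + phi_2) gamma(1) + c_0.
  phi_1 (1 + phi_2) = (0.497)(0.647) = 0.321559,   1 - phi_2^2 = 0.875391.
Replace gamma(1) by A gamma(0) + B and collect gamma(0):
  gamma(0) [0.875391 - (0.321559)(0.367332)] = (0.321559)(0.141907) + 2.113856
  gamma(0) * 0.757272 = 2.159487
  gamma(0) = 2.159487 / 0.757272 = 2.851666.
  gamma(1) = A gamma(0) + B = (0.367332)(2.851666) + (0.141907) = 1.189415.
Therefore gamma(1) = 1.1894 (to 4 decimal places).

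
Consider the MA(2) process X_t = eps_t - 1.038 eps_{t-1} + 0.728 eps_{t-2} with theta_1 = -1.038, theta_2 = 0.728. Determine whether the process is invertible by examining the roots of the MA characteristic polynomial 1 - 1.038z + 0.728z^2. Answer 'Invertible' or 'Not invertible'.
\text{Invertible}

The MA(q) characteristic polynomial is P(z) = 1 - 1.038z + 0.728z^2.
Invertibility requires all roots to lie outside the unit circle, i.e. |z| > 1 for every root.
Set 1 + (-1.038) z + (0.728) z^2 = 0, i.e. a z^2 + b z + c = 0 with a = 0.728, b = -1.038, c = 1.
Discriminant D = b^2 - 4ac = (-1.038)^2 - 4*(0.728)*1 = 1.077444 - (2.912) = -1.834556.
D < 0, so the roots are the complex-conjugate pair z = (-b +/- i sqrt(-D)) / (2a) = 0.7129 +/- 0.9303i.
For a conjugate pair |z|^2 = z * conj(z) = (product of roots) = c/a = 1/(0.728) = 1.373626, so |z| = sqrt(1.373626) = 1.172 for both roots.
Moduli of all roots: 1.1720, 1.1720.
All moduli strictly greater than 1? Yes.
Verdict: Invertible.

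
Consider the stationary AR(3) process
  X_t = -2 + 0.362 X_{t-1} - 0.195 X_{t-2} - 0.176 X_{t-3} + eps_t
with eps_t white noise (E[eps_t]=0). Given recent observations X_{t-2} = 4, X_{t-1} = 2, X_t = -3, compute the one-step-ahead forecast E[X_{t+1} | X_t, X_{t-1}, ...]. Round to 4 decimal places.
E[X_{t+1} \mid \mathcal F_t] = -4.1800

For an AR(p) model X_t = c + sum_i phi_i X_{t-i} + eps_t, the
one-step-ahead conditional mean is
  E[X_{t+1} | X_t, ...] = c + sum_i phi_i X_{t+1-i}.
Substitute known values:
  E[X_{t+1} | ...] = -2 + (0.362) * (-3) + (-0.195) * (2) + (-0.176) * (4)
                   = -4.1800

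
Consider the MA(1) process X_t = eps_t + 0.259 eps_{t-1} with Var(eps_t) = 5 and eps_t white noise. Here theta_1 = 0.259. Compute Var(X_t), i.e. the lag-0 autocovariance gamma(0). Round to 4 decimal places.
\gamma(0) = 5.3354

For an MA(q) process X_t = eps_t + sum_i theta_i eps_{t-i} with
Var(eps_t) = sigma^2, the variance is
  gamma(0) = sigma^2 * (1 + sum_i theta_i^2).
  sum_i theta_i^2 = (0.259)^2 = 0.067081.
  gamma(0) = 5 * (1 + 0.067081) = 5 * 1.067081 = 5.335405, which rounds to 5.3354.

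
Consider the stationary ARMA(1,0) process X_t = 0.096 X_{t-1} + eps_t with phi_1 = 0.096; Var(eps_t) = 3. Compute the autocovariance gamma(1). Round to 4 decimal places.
\gamma(1) = 0.2907

Multiply the model equation by X_{t-k} and take expectations. With theta_0 = psi_0 = 1 and psi_j the MA(infinity) weights, this gives
  gamma(k) - sum_i phi_i gamma(k-i) = c_k,
  c_k = sigma^2 * sum_{j=k..q} theta_j psi_{j-k}   (c_k = 0 for k > q),
using gamma(-m) = gamma(m).
Pure AR (q = 0): c_0 = sigma^2 = 3, c_k = 0 for k >= 1.
Equations for k = 0 and k = 1 (AR order 1):
  gamma(0) = phi_1 gamma(1) + c_0
  gamma(1) = phi_1 gamma(0) + c_1
Substituting the second into the first: gamma(0) (1 - phi_1^2) = c_0 + phi_1 c_1, so
  gamma(0) = c_0 / (1 - phi_1^2) = 3 / (1 - (0.096)^2) = 3 / 0.990784 = 3.027905.
  gamma(1) = phi_1 gamma(0) = (0.096)(3.027905) = 0.290679.
Therefore gamma(1) = 0.2907 (to 4 decimal places).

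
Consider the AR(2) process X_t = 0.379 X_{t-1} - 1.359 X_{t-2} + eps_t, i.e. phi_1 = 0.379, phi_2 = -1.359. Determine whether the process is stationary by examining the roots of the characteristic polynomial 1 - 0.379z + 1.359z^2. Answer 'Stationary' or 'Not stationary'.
\text{Not stationary}

The AR(p) characteristic polynomial is P(z) = 1 - 0.379z + 1.359z^2.
Stationarity requires all roots to lie outside the unit circle, i.e. |z| > 1 for every root.
Set 1 + (-0.379) z + (1.359) z^2 = 0, i.e. a z^2 + b z + c = 0 with a = 1.359, b = -0.379, c = 1.
Discriminant D = b^2 - 4ac = (-0.379)^2 - 4*(1.359)*1 = 0.143641 - (5.436) = -5.292359.
D < 0, so the roots are the complex-conjugate pair z = (-b +/- i sqrt(-D)) / (2a) = 0.1394 +/- 0.8464i.
For a conjugate pair |z|^2 = z * conj(z) = (product of roots) = c/a = 1/(1.359) = 0.735835, so |z| = sqrt(0.735835) = 0.8578 for both roots.
Moduli of all roots: 0.8578, 0.8578.
All moduli strictly greater than 1? No.
Verdict: Not stationary.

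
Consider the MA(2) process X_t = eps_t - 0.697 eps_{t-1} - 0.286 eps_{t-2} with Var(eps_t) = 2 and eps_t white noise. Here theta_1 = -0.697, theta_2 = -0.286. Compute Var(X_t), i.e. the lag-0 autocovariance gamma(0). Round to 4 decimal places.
\gamma(0) = 3.1352

For an MA(q) process X_t = eps_t + sum_i theta_i eps_{t-i} with
Var(eps_t) = sigma^2, the variance is
  gamma(0) = sigma^2 * (1 + sum_i theta_i^2).
  sum_i theta_i^2 = (-0.697)^2 + (-0.286)^2 = 0.485809 + 0.081796 = 0.567605.
  gamma(0) = 2 * (1 + 0.567605) = 2 * 1.567605 = 3.13521, which rounds to 3.1352.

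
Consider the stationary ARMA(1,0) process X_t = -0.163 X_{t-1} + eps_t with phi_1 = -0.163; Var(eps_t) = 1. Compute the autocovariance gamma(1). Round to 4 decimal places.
\gamma(1) = -0.1674

Multiply the model equation by X_{t-k} and take expectations. With theta_0 = psi_0 = 1 and psi_j the MA(infinity) weights, this gives
  gamma(k) - sum_i phi_i gamma(k-i) = c_k,
  c_k = sigma^2 * sum_{j=k..q} theta_j psi_{j-k}   (c_k = 0 for k > q),
using gamma(-m) = gamma(m).
Pure AR (q = 0): c_0 = sigma^2 = 1, c_k = 0 for k >= 1.
Equations for k = 0 and k = 1 (AR order 1):
  gamma(0) = phi_1 gamma(1) + c_0
  gamma(1) = phi_1 gamma(0) + c_1
Substituting the second into the first: gamma(0) (1 - phi_1^2) = c_0 + phi_1 c_1, so
  gamma(0) = c_0 / (1 - phi_1^2) = 1 / (1 - (-0.163)^2) = 1 / 0.973431 = 1.027294.
  gamma(1) = phi_1 gamma(0) = (-0.163)(1.027294) = -0.167449.
Therefore gamma(1) = -0.1674 (to 4 decimal places).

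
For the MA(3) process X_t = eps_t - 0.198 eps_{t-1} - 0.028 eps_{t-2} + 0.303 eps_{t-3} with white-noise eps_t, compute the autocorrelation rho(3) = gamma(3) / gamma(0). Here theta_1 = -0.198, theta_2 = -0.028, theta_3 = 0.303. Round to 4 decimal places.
\rho(3) = 0.2677

For an MA(q) process with theta_0 = 1, the autocovariance is
  gamma(k) = sigma^2 * sum_{i=0..q-k} theta_i * theta_{i+k},
and rho(k) = gamma(k) / gamma(0). Sigma^2 cancels.
  numerator   = (1)*(0.303) = 0.303.
  denominator = (1)^2 + (-0.198)^2 + (-0.028)^2 + (0.303)^2 = 1.131797.
  rho(3) = 0.303 / 1.131797 = 0.2677.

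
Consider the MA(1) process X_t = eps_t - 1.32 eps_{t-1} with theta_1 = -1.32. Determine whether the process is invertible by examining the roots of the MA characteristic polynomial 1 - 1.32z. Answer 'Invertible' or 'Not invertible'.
\text{Not invertible}

The MA(q) characteristic polynomial is P(z) = 1 - 1.32z.
Invertibility requires all roots to lie outside the unit circle, i.e. |z| > 1 for every root.
This is linear in z: 1 + (-1.32) z = 0  =>  z = -1/(-1.32) = 0.757576,  |z| = 0.757576.
Moduli of all roots: 0.7576.
All moduli strictly greater than 1? No.
Verdict: Not invertible.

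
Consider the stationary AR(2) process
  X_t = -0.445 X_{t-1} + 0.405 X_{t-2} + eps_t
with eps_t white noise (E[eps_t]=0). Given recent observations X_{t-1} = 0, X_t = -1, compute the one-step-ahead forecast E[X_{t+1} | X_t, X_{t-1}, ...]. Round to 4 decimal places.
E[X_{t+1} \mid \mathcal F_t] = 0.4450

For an AR(p) model X_t = c + sum_i phi_i X_{t-i} + eps_t, the
one-step-ahead conditional mean is
  E[X_{t+1} | X_t, ...] = c + sum_i phi_i X_{t+1-i}.
Substitute known values:
  E[X_{t+1} | ...] = (-0.445) * (-1) + (0.405) * (0)
                   = 0.4450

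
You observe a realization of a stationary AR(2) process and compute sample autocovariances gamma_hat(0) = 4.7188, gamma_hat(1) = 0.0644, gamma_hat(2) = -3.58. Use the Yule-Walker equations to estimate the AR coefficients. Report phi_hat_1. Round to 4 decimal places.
\hat\phi_{1} = 0.0240

The Yule-Walker equations for an AR(p) process read, in matrix form,
  Gamma_p phi = r_p,   with   (Gamma_p)_{ij} = gamma(|i - j|),
                       (r_p)_i = gamma(i),   i,j = 1..p.
Substitute the sample gammas (Toeplitz matrix and right-hand side of size 2):
  Gamma_p = [[4.7188, 0.0644], [0.0644, 4.7188]]
  r_p     = [0.0644, -3.58]
Written out:
  4.7188 phi_1 + 0.0644 phi_2 = 0.0644
  0.0644 phi_1 + 4.7188 phi_2 = -3.58
Solve by Cramer's rule:
  det = gamma(0)^2 - gamma(1)^2 = (4.7188)^2 - (0.0644)^2 = 22.26707344 - 0.00414736 = 22.26292608
  phi_hat_1 = [gamma(1) gamma(0) - gamma(1) gamma(2)] / det = [(0.0644)(4.7188) - (0.0644)(-3.58)] / 22.26292608 = 0.53444272 / 22.26292608 = 0.024
  phi_hat_2 = [gamma(0) gamma(2) - gamma(1)^2] / det = [(4.7188)(-3.58) - (0.0644)^2] / 22.26292608 = -16.89745136 / 22.26292608 = -0.759
So phi_hat = [0.0240, -0.7590].
Therefore phi_hat_1 = 0.0240.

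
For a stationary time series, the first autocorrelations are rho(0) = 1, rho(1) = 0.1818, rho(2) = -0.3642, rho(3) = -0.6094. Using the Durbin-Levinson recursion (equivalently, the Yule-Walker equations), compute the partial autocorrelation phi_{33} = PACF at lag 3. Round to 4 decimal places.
\phi_{33} = -0.5491

The PACF at lag k is phi_{kk}, the last component of the solution
to the Yule-Walker system G_k phi = r_k where
  (G_k)_{ij} = rho(|i - j|), (r_k)_i = rho(i), i,j = 1..k.
Equivalently, Durbin-Levinson gives phi_{kk} iteratively:
  phi_{11} = rho(1)
  phi_{kk} = [rho(k) - sum_{j=1..k-1} phi_{k-1,j} rho(k-j)]
            / [1 - sum_{j=1..k-1} phi_{k-1,j} rho(j)],
  phi_{k,j} = phi_{k-1,j} - phi_{kk} phi_{k-1,k-j},  j = 1..k-1.
Step k = 1:
  phi_11 = rho(1) = 0.1818.
Step k = 2:
  phi_22 = [rho(2) - phi_11 rho(1)] / [1 - phi_11 rho(1)] = [-0.3642 - (0.1818)(0.1818)] / [1 - (0.1818)(0.1818)]
         = -0.39725124 / 0.96694876 = -0.41083.
  Update: phi_21 = phi_11 - phi_22 phi_11 = 0.1818 - (-0.41083)(0.1818) = 0.256489.
Step k = 3:
  phi_33 = [rho(3) - phi_21 rho(2) - phi_22 rho(1)] / [1 - phi_21 rho(1) - phi_22 rho(2)]
    numerator   = -0.6094 - (0.256489)(-0.3642) - (-0.41083)(0.1818) = -0.44129793
    denominator = 1 - (0.256489)(0.1818) - (-0.41083)(-0.3642) = 0.80374616
  phi_33 = -0.44129793 / 0.80374616 = -0.5491.
Therefore phi_{33} = -0.5491.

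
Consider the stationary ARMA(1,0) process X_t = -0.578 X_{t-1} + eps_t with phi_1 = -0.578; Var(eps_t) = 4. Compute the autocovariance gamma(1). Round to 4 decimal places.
\gamma(1) = -3.4719

Multiply the model equation by X_{t-k} and take expectations. With theta_0 = psi_0 = 1 and psi_j the MA(infinity) weights, this gives
  gamma(k) - sum_i phi_i gamma(k-i) = c_k,
  c_k = sigma^2 * sum_{j=k..q} theta_j psi_{j-k}   (c_k = 0 for k > q),
using gamma(-m) = gamma(m).
Pure AR (q = 0): c_0 = sigma^2 = 4, c_k = 0 for k >= 1.
Equations for k = 0 and k = 1 (AR order 1):
  gamma(0) = phi_1 gamma(1) + c_0
  gamma(1) = phi_1 gamma(0) + c_1
Substituting the second into the first: gamma(0) (1 - phi_1^2) = c_0 + phi_1 c_1, so
  gamma(0) = c_0 / (1 - phi_1^2) = 4 / (1 - (-0.578)^2) = 4 / 0.665916 = 6.006764.
  gamma(1) = phi_1 gamma(0) = (-0.578)(6.006764) = -3.471909.
Therefore gamma(1) = -3.4719 (to 4 decimal places).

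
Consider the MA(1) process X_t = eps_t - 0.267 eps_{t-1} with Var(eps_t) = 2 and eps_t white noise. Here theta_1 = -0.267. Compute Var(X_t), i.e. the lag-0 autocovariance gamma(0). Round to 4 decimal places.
\gamma(0) = 2.1426

For an MA(q) process X_t = eps_t + sum_i theta_i eps_{t-i} with
Var(eps_t) = sigma^2, the variance is
  gamma(0) = sigma^2 * (1 + sum_i theta_i^2).
  sum_i theta_i^2 = (-0.267)^2 = 0.071289.
  gamma(0) = 2 * (1 + 0.071289) = 2 * 1.071289 = 2.142578, which rounds to 2.1426.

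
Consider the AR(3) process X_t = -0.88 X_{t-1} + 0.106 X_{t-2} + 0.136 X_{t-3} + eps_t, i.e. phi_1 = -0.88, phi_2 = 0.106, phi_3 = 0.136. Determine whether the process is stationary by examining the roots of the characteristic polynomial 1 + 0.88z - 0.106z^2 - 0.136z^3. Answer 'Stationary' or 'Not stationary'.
\text{Stationary}

The AR(p) characteristic polynomial is P(z) = 1 + 0.88z - 0.106z^2 - 0.136z^3.
Stationarity requires all roots to lie outside the unit circle, i.e. |z| > 1 for every root.
Degree 3: look for a simple real root z0 first, then factor out (1 - z/z0) and solve the remaining quadratic.
Testing z0 = -1.25: P(-1.25) = 1 + (0.88)(-1.25) + (-0.106)(-1.25)^2 + (-0.136)(-1.25)^3
  = 1 + (-1.1) + (-0.165625) + (0.265625) = 0.  So z_0 = -1.25 is a root, |z_0| = 1.25.
Divide out the factor (1 + 0.8 z) = (1 - z/z0) (since 1/z0 = -0.8):
  P(z) = (1 + 0.8 z)(1 + (0.08) z + (-0.17) z^2)
  [check: z-coef 0.08 - (-0.8) = 0.88; z^2-coef -0.17 - (-0.8)(0.08) = -0.106; z^3-coef -(-0.8)(-0.17) = -0.136.]
Remaining roots from the quadratic factor 1 + (0.08) z + (-0.17) z^2:
  Set 1 + (0.08) z + (-0.17) z^2 = 0, i.e. a z^2 + b z + c = 0 with a = -0.17, b = 0.08, c = 1.
  Discriminant D = b^2 - 4ac = (0.08)^2 - 4*(-0.17)*1 = 0.0064 - (-0.68) = 0.6864.
  D >= 0, so the roots are real: z = (-b +/- sqrt(D)) / (2a) = (-0.08 +/- 0.828493) / (-0.34).
    z_1 = (-0.08 + 0.828493) / (-0.34) = -2.2014,   |z_1| = 2.2014.
    z_2 = (-0.08 - 0.828493) / (-0.34) = 2.672,   |z_2| = 2.672.
Moduli of all roots: 1.2500, 2.2014, 2.6720.
All moduli strictly greater than 1? Yes.
Verdict: Stationary.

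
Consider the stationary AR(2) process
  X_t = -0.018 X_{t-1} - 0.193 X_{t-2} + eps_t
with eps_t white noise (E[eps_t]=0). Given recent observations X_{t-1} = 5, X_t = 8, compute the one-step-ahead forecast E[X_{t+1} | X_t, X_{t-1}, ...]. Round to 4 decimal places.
E[X_{t+1} \mid \mathcal F_t] = -1.1090

For an AR(p) model X_t = c + sum_i phi_i X_{t-i} + eps_t, the
one-step-ahead conditional mean is
  E[X_{t+1} | X_t, ...] = c + sum_i phi_i X_{t+1-i}.
Substitute known values:
  E[X_{t+1} | ...] = (-0.018) * (8) + (-0.193) * (5)
                   = -1.1090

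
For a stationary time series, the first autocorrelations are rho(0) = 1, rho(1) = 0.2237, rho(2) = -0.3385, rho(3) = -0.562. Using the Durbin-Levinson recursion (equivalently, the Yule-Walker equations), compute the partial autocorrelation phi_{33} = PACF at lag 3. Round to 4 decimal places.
\phi_{33} = -0.4599

The PACF at lag k is phi_{kk}, the last component of the solution
to the Yule-Walker system G_k phi = r_k where
  (G_k)_{ij} = rho(|i - j|), (r_k)_i = rho(i), i,j = 1..k.
Equivalently, Durbin-Levinson gives phi_{kk} iteratively:
  phi_{11} = rho(1)
  phi_{kk} = [rho(k) - sum_{j=1..k-1} phi_{k-1,j} rho(k-j)]
            / [1 - sum_{j=1..k-1} phi_{k-1,j} rho(j)],
  phi_{k,j} = phi_{k-1,j} - phi_{kk} phi_{k-1,k-j},  j = 1..k-1.
Step k = 1:
  phi_11 = rho(1) = 0.2237.
Step k = 2:
  phi_22 = [rho(2) - phi_11 rho(1)] / [1 - phi_11 rho(1)] = [-0.3385 - (0.2237)(0.2237)] / [1 - (0.2237)(0.2237)]
         = -0.38854169 / 0.94995831 = -0.409009.
  Update: phi_21 = phi_11 - phi_22 phi_11 = 0.2237 - (-0.409009)(0.2237) = 0.315195.
Step k = 3:
  phi_33 = [rho(3) - phi_21 rho(2) - phi_22 rho(1)] / [1 - phi_21 rho(1) - phi_22 rho(2)]
    numerator   = -0.562 - (0.315195)(-0.3385) - (-0.409009)(0.2237) = -0.36381101
    denominator = 1 - (0.315195)(0.2237) - (-0.409009)(-0.3385) = 0.79104118
  phi_33 = -0.36381101 / 0.79104118 = -0.4599.
Therefore phi_{33} = -0.4599.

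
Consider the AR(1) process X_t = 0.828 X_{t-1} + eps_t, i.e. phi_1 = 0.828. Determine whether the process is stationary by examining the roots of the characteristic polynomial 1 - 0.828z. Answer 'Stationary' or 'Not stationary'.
\text{Stationary}

The AR(p) characteristic polynomial is P(z) = 1 - 0.828z.
Stationarity requires all roots to lie outside the unit circle, i.e. |z| > 1 for every root.
This is linear in z: 1 + (-0.828) z = 0  =>  z = -1/(-0.828) = 1.207729,  |z| = 1.207729.
Moduli of all roots: 1.2077.
All moduli strictly greater than 1? Yes.
Verdict: Stationary.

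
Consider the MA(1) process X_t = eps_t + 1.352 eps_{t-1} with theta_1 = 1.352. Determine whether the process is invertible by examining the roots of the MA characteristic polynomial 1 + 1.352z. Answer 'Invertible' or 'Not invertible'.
\text{Not invertible}

The MA(q) characteristic polynomial is P(z) = 1 + 1.352z.
Invertibility requires all roots to lie outside the unit circle, i.e. |z| > 1 for every root.
This is linear in z: 1 + (1.352) z = 0  =>  z = -1/(1.352) = -0.739645,  |z| = 0.739645.
Moduli of all roots: 0.7396.
All moduli strictly greater than 1? No.
Verdict: Not invertible.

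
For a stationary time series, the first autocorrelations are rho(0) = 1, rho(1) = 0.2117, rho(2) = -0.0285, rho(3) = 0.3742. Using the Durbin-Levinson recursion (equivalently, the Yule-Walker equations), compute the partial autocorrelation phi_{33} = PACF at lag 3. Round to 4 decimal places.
\phi_{33} = 0.4180

The PACF at lag k is phi_{kk}, the last component of the solution
to the Yule-Walker system G_k phi = r_k where
  (G_k)_{ij} = rho(|i - j|), (r_k)_i = rho(i), i,j = 1..k.
Equivalently, Durbin-Levinson gives phi_{kk} iteratively:
  phi_{11} = rho(1)
  phi_{kk} = [rho(k) - sum_{j=1..k-1} phi_{k-1,j} rho(k-j)]
            / [1 - sum_{j=1..k-1} phi_{k-1,j} rho(j)],
  phi_{k,j} = phi_{k-1,j} - phi_{kk} phi_{k-1,k-j},  j = 1..k-1.
Step k = 1:
  phi_11 = rho(1) = 0.2117.
Step k = 2:
  phi_22 = [rho(2) - phi_11 rho(1)] / [1 - phi_11 rho(1)] = [-0.0285 - (0.2117)(0.2117)] / [1 - (0.2117)(0.2117)]
         = -0.07331689 / 0.95518311 = -0.076757.
  Update: phi_21 = phi_11 - phi_22 phi_11 = 0.2117 - (-0.076757)(0.2117) = 0.227949.
Step k = 3:
  phi_33 = [rho(3) - phi_21 rho(2) - phi_22 rho(1)] / [1 - phi_21 rho(1) - phi_22 rho(2)]
    numerator   = 0.3742 - (0.227949)(-0.0285) - (-0.076757)(0.2117) = 0.39694599
    denominator = 1 - (0.227949)(0.2117) - (-0.076757)(-0.0285) = 0.94955553
  phi_33 = 0.39694599 / 0.94955553 = 0.418.
Therefore phi_{33} = 0.4180.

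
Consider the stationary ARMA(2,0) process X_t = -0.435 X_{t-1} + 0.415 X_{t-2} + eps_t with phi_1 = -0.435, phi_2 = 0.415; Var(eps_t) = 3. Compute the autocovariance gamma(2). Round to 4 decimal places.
\gamma(2) = 5.9863

Multiply the model equation by X_{t-k} and take expectations. With theta_0 = psi_0 = 1 and psi_j the MA(infinity) weights, this gives
  gamma(k) - sum_i phi_i gamma(k-i) = c_k,
  c_k = sigma^2 * sum_{j=k..q} theta_j psi_{j-k}   (c_k = 0 for k > q),
using gamma(-m) = gamma(m).
Pure AR (q = 0): c_0 = sigma^2 = 3, c_k = 0 for k >= 1.
Equations for k = 0, 1, 2 (AR order 2, c_2 = 0):
  (E0) gamma(0) = phi_1 gamma(1) + phi_2 gamma(2) + c_0
  (E1) gamma(1) = phi_1 gamma(0) + phi_2 gamma(1) + c_1
  (E2) gamma(2) = phi_1 gamma(1) + phi_2 gamma(0)
From (E1): gamma(1) = A gamma(0) + B with
  A = phi_1 / (1 - phi_2) = -0.435 / 0.585 = -0.74359,   B = c_1 / (1 - phi_2) = 0 / 0.585 = 0.
Insert (E2) into (E0): gamma(0) (1 - phi_2^2) = phi_1 (1 + phi_2) gamma(1) + c_0.
  phi_1 (1 + phi_2) = (-0.435)(1.415) = -0.615525,   1 - phi_2^2 = 0.827775.
Replace gamma(1) by A gamma(0) + B and collect gamma(0):
  gamma(0) [0.827775 - (-0.615525)(-0.74359)] = c_0 = 3
  gamma(0) * 0.370077 = 3
  gamma(0) = 3 / 0.370077 = 8.106423.
  gamma(1) = A gamma(0) = (-0.74359)(8.106423) = -6.027853.
  gamma(2) = phi_1 gamma(1) + phi_2 gamma(0) = (-0.435)(-6.027853) + (0.415)(8.106423) = 5.986281.
Therefore gamma(2) = 5.9863 (to 4 decimal places).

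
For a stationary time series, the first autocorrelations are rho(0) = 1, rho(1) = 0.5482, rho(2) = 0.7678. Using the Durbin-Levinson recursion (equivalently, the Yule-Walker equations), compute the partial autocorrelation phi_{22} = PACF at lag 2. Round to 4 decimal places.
\phi_{22} = 0.6680

The PACF at lag k is phi_{kk}, the last component of the solution
to the Yule-Walker system G_k phi = r_k where
  (G_k)_{ij} = rho(|i - j|), (r_k)_i = rho(i), i,j = 1..k.
Equivalently, Durbin-Levinson gives phi_{kk} iteratively:
  phi_{11} = rho(1)
  phi_{kk} = [rho(k) - sum_{j=1..k-1} phi_{k-1,j} rho(k-j)]
            / [1 - sum_{j=1..k-1} phi_{k-1,j} rho(j)],
  phi_{k,j} = phi_{k-1,j} - phi_{kk} phi_{k-1,k-j},  j = 1..k-1.
Step k = 1:
  phi_11 = rho(1) = 0.5482.
Step k = 2:
  phi_22 = [rho(2) - phi_11 rho(1)] / [1 - phi_11 rho(1)] = [0.7678 - (0.5482)(0.5482)] / [1 - (0.5482)(0.5482)]
         = 0.46727676 / 0.69947676 = 0.668.
Therefore phi_{22} = 0.6680.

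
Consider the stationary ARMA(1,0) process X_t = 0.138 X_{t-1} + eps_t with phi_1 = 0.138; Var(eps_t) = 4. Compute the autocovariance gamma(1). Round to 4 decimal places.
\gamma(1) = 0.5627

Multiply the model equation by X_{t-k} and take expectations. With theta_0 = psi_0 = 1 and psi_j the MA(infinity) weights, this gives
  gamma(k) - sum_i phi_i gamma(k-i) = c_k,
  c_k = sigma^2 * sum_{j=k..q} theta_j psi_{j-k}   (c_k = 0 for k > q),
using gamma(-m) = gamma(m).
Pure AR (q = 0): c_0 = sigma^2 = 4, c_k = 0 for k >= 1.
Equations for k = 0 and k = 1 (AR order 1):
  gamma(0) = phi_1 gamma(1) + c_0
  gamma(1) = phi_1 gamma(0) + c_1
Substituting the second into the first: gamma(0) (1 - phi_1^2) = c_0 + phi_1 c_1, so
  gamma(0) = c_0 / (1 - phi_1^2) = 4 / (1 - (0.138)^2) = 4 / 0.980956 = 4.077655.
  gamma(1) = phi_1 gamma(0) = (0.138)(4.077655) = 0.562716.
Therefore gamma(1) = 0.5627 (to 4 decimal places).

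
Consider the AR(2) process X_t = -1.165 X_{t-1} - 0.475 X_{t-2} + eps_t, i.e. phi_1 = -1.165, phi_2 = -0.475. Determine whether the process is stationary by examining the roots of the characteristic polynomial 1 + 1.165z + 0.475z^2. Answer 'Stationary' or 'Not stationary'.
\text{Stationary}

The AR(p) characteristic polynomial is P(z) = 1 + 1.165z + 0.475z^2.
Stationarity requires all roots to lie outside the unit circle, i.e. |z| > 1 for every root.
Set 1 + (1.165) z + (0.475) z^2 = 0, i.e. a z^2 + b z + c = 0 with a = 0.475, b = 1.165, c = 1.
Discriminant D = b^2 - 4ac = (1.165)^2 - 4*(0.475)*1 = 1.357225 - (1.9) = -0.542775.
D < 0, so the roots are the complex-conjugate pair z = (-b +/- i sqrt(-D)) / (2a) = -1.2263 +/- 0.7755i.
For a conjugate pair |z|^2 = z * conj(z) = (product of roots) = c/a = 1/(0.475) = 2.105263, so |z| = sqrt(2.105263) = 1.451 for both roots.
Moduli of all roots: 1.4510, 1.4510.
All moduli strictly greater than 1? Yes.
Verdict: Stationary.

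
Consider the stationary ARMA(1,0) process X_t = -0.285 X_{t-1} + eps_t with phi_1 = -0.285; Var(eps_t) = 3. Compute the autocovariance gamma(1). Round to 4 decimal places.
\gamma(1) = -0.9306

Multiply the model equation by X_{t-k} and take expectations. With theta_0 = psi_0 = 1 and psi_j the MA(infinity) weights, this gives
  gamma(k) - sum_i phi_i gamma(k-i) = c_k,
  c_k = sigma^2 * sum_{j=k..q} theta_j psi_{j-k}   (c_k = 0 for k > q),
using gamma(-m) = gamma(m).
Pure AR (q = 0): c_0 = sigma^2 = 3, c_k = 0 for k >= 1.
Equations for k = 0 and k = 1 (AR order 1):
  gamma(0) = phi_1 gamma(1) + c_0
  gamma(1) = phi_1 gamma(0) + c_1
Substituting the second into the first: gamma(0) (1 - phi_1^2) = c_0 + phi_1 c_1, so
  gamma(0) = c_0 / (1 - phi_1^2) = 3 / (1 - (-0.285)^2) = 3 / 0.918775 = 3.265217.
  gamma(1) = phi_1 gamma(0) = (-0.285)(3.265217) = -0.930587.
Therefore gamma(1) = -0.9306 (to 4 decimal places).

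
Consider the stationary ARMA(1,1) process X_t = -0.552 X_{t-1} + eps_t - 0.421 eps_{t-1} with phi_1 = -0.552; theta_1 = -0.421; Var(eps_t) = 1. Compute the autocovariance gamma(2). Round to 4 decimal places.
\gamma(2) = 0.9520

Multiply the model equation by X_{t-k} and take expectations. With theta_0 = psi_0 = 1 and psi_j the MA(infinity) weights, this gives
  gamma(k) - sum_i phi_i gamma(k-i) = c_k,
  c_k = sigma^2 * sum_{j=k..q} theta_j psi_{j-k}   (c_k = 0 for k > q),
using gamma(-m) = gamma(m).
psi-weights needed (psi_j = theta_j + sum_i phi_i psi_{j-i}):
  psi_1 = theta_1 + phi_1 = -0.421 + (-0.552) = -0.973
Right-hand sides:
  c_0 = sigma^2 (1 + theta_1 psi_1) = 1 * (1 + (-0.421)(-0.973)) = 1 * 1.409633 = 1.409633
  c_1 = sigma^2 theta_1 = 1 * (-0.421) = -0.421
  c_2 = 0
Equations for k = 0 and k = 1 (AR order 1):
  gamma(0) = phi_1 gamma(1) + c_0
  gamma(1) = phi_1 gamma(0) + c_1
Substituting the second into the first: gamma(0) (1 - phi_1^2) = c_0 + phi_1 c_1, so
  gamma(0) = (c_0 + phi_1 c_1) / (1 - phi_1^2) = (1.409633 + (-0.552)(-0.421)) / (1 - (-0.552)^2) = 1.642025 / 0.695296 = 2.36162.
  gamma(1) = phi_1 gamma(0) + c_1 = (-0.552)(2.36162) + (-0.421) = -1.724614.
For k = 2 (> q): gamma(2) = phi_1 gamma(1) = (-0.552)(-1.724614) = 0.951987.
Therefore gamma(2) = 0.9520 (to 4 decimal places).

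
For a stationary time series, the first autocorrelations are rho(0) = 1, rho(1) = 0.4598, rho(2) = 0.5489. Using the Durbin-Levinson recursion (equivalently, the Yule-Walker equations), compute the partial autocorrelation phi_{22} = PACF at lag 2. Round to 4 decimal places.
\phi_{22} = 0.4280

The PACF at lag k is phi_{kk}, the last component of the solution
to the Yule-Walker system G_k phi = r_k where
  (G_k)_{ij} = rho(|i - j|), (r_k)_i = rho(i), i,j = 1..k.
Equivalently, Durbin-Levinson gives phi_{kk} iteratively:
  phi_{11} = rho(1)
  phi_{kk} = [rho(k) - sum_{j=1..k-1} phi_{k-1,j} rho(k-j)]
            / [1 - sum_{j=1..k-1} phi_{k-1,j} rho(j)],
  phi_{k,j} = phi_{k-1,j} - phi_{kk} phi_{k-1,k-j},  j = 1..k-1.
Step k = 1:
  phi_11 = rho(1) = 0.4598.
Step k = 2:
  phi_22 = [rho(2) - phi_11 rho(1)] / [1 - phi_11 rho(1)] = [0.5489 - (0.4598)(0.4598)] / [1 - (0.4598)(0.4598)]
         = 0.33748396 / 0.78858396 = 0.428.
Therefore phi_{22} = 0.4280.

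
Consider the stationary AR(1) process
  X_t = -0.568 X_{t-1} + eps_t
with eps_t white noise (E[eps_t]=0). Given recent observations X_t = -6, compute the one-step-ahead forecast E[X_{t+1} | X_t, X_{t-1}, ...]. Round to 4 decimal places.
E[X_{t+1} \mid \mathcal F_t] = 3.4080

For an AR(p) model X_t = c + sum_i phi_i X_{t-i} + eps_t, the
one-step-ahead conditional mean is
  E[X_{t+1} | X_t, ...] = c + sum_i phi_i X_{t+1-i}.
Substitute known values:
  E[X_{t+1} | ...] = (-0.568) * (-6)
                   = 3.4080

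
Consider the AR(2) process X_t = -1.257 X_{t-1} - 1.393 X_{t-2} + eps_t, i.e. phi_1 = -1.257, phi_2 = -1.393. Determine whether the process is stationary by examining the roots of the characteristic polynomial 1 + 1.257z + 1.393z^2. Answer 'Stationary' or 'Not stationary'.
\text{Not stationary}

The AR(p) characteristic polynomial is P(z) = 1 + 1.257z + 1.393z^2.
Stationarity requires all roots to lie outside the unit circle, i.e. |z| > 1 for every root.
Set 1 + (1.257) z + (1.393) z^2 = 0, i.e. a z^2 + b z + c = 0 with a = 1.393, b = 1.257, c = 1.
Discriminant D = b^2 - 4ac = (1.257)^2 - 4*(1.393)*1 = 1.580049 - (5.572) = -3.991951.
D < 0, so the roots are the complex-conjugate pair z = (-b +/- i sqrt(-D)) / (2a) = -0.4512 +/- 0.7172i.
For a conjugate pair |z|^2 = z * conj(z) = (product of roots) = c/a = 1/(1.393) = 0.717875, so |z| = sqrt(0.717875) = 0.8473 for both roots.
Moduli of all roots: 0.8473, 0.8473.
All moduli strictly greater than 1? No.
Verdict: Not stationary.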